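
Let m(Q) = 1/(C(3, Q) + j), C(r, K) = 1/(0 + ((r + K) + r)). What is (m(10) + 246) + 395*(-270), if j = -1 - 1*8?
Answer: -15215788/143 ≈ -1.0640e+5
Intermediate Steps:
j = -9 (j = -1 - 8 = -9)
C(r, K) = 1/(K + 2*r) (C(r, K) = 1/(0 + ((K + r) + r)) = 1/(0 + (K + 2*r)) = 1/(K + 2*r))
m(Q) = 1/(-9 + 1/(6 + Q)) (m(Q) = 1/(1/(Q + 2*3) - 9) = 1/(1/(Q + 6) - 9) = 1/(1/(6 + Q) - 9) = 1/(-9 + 1/(6 + Q)))
(m(10) + 246) + 395*(-270) = ((-6 - 1*10)/(53 + 9*10) + 246) + 395*(-270) = ((-6 - 10)/(53 + 90) + 246) - 106650 = (-16/143 + 246) - 106650 = 35162/143 - 106650 = -15215788/143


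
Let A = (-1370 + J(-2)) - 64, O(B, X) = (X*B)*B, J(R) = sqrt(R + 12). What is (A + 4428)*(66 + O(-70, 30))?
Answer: 440315604 + 147066*sqrt(10) ≈ 4.4078e+8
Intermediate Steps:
J(R) = sqrt(12 + R)
O(B, X) = X*B**2 (O(B, X) = (B*X)*B = X*B**2)
A = -1434 + sqrt(10) (A = (-1370 + sqrt(12 - 2)) - 64 = (-1370 + sqrt(10)) - 64 = -1434 + sqrt(10) ≈ -1430.8)
(A + 4428)*(66 + O(-70, 30)) = ((-1434 + sqrt(10)) + 4428)*(66 + 30*(-70)**2) = (2994 + sqrt(10))*(66 + 30*4900) = (2994 + sqrt(10))*(66 + 147000) = (2994 + sqrt(10))*147066 = 440315604 + 147066*sqrt(10)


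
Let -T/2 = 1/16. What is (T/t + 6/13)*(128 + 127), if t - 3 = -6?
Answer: 13345/104 ≈ 128.32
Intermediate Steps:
t = -3 (t = 3 - 6 = -3)
T = -⅛ (T = -2/16 = -2*1/16 = -⅛ ≈ -0.12500)
(T/t + 6/13)*(128 + 127) = (-⅛/(-3) + 6/13)*(128 + 127) = (-⅛*(-⅓) + 6*(1/13))*255 = (1/24 + 6/13)*255 = (157/312)*255 = 13345/104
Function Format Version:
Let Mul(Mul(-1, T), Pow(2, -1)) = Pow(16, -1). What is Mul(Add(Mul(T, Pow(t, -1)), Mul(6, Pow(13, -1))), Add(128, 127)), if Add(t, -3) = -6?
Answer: Rational(13345, 104) ≈ 128.32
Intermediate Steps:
t = -3 (t = Add(3, -6) = -3)
T = Rational(-1, 8) (T = Mul(-2, Pow(16, -1)) = Mul(-2, Rational(1, 16)) = Rational(-1, 8) ≈ -0.12500)
Mul(Add(Mul(T, Pow(t, -1)), Mul(6, Pow(13, -1))), Add(128, 127)) = Mul(Add(Mul(Rational(-1, 8), Pow(-3, -1)), Mul(6, Pow(13, -1))), Add(128, 127)) = Mul(Add(Mul(Rational(-1, 8), Rational(-1, 3)), Mul(6, Rational(1, 13))), 255) = Mul(Add(Rational(1, 24), Rational(6, 13)), 255) = Mul(Rational(157, 312), 255) = Rational(13345, 104)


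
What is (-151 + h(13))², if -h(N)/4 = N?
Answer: 41209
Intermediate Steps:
h(N) = -4*N
(-151 + h(13))² = (-151 - 4*13)² = (-151 - 52)² = (-203)² = 41209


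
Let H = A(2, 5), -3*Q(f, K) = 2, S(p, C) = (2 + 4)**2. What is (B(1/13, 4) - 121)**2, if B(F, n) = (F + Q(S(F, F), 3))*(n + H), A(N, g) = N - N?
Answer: 23145721/1521 ≈ 15217.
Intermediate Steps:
A(N, g) = 0
S(p, C) = 36 (S(p, C) = 6**2 = 36)
Q(f, K) = -2/3 (Q(f, K) = -1/3*2 = -2/3)
H = 0
B(F, n) = n*(-2/3 + F) (B(F, n) = (F - 2/3)*(n + 0) = (-2/3 + F)*n = n*(-2/3 + F))
(B(1/13, 4) - 121)**2 = ((1/3)*4*(-2 + 3/13) - 121)**2 = ((1/3)*4*(-23/13) - 121)**2 = (-92/39 - 121)**2 = (-4811/39)**2 = 23145721/1521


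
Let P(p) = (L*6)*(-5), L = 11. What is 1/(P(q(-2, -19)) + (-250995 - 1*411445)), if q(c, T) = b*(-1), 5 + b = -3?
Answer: -1/662770 ≈ -1.5088e-6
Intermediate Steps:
b = -8 (b = -5 - 3 = -8)
q(c, T) = 8 (q(c, T) = -8*(-1) = 8)
P(p) = -330 (P(p) = (11*6)*(-5) = 66*(-5) = -330)
1/(P(q(-2, -19)) + (-250995 - 1*411445)) = 1/(-330 + (-250995 - 1*411445)) = 1/(-330 + (-250995 - 411445)) = 1/(-330 - 662440) = 1/(-662770) = -1/662770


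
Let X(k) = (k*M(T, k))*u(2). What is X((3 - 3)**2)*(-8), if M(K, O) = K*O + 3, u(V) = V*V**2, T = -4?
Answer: 0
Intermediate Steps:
u(V) = V**3
M(K, O) = 3 + K*O
X(k) = 8*k*(3 - 4*k) (X(k) = (k*(3 - 4*k))*2**3 = (k*(3 - 4*k))*8 = 8*k*(3 - 4*k))
X((3 - 3)**2)*(-8) = (8*(3 - 3)**2*(3 - 4*(3 - 3)**2))*(-8) = (8*0**2*(3 - 4*0**2))*(-8) = (8*0*(3 - 4*0))*(-8) = (8*0*(3 + 0))*(-8) = (8*0*3)*(-8) = 0*(-8) = 0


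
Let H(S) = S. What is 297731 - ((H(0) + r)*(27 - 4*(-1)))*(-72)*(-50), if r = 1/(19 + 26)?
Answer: 295251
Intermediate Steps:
r = 1/45 ≈ 0.022222
297731 - ((H(0) + r)*(27 - 4*(-1)))*(-72)*(-50) = 297731 - ((0 + 1/45)*(27 - 4*(-1)))*(-72)*(-50) = 297731 - ((27 + 4)/45)*(-72)*(-50) = 297731 - ((1/45)*31)*(-72)*(-50) = 297731 - (31/45)*(-72)*(-50) = 297731 - (-248)*(-50)/5 = 297731 - 1*2480 = 297731 - 2480 = 295251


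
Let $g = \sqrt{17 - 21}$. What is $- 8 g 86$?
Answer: $- 1376 i \approx - 1376.0 i$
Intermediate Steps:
$g = 2 i$ ($g = \sqrt{-4} = 2 i \approx 2.0 i$)
$- 8 g 86 = - 8 \cdot 2 i 86 = - 16 i 86 = - 1376 i$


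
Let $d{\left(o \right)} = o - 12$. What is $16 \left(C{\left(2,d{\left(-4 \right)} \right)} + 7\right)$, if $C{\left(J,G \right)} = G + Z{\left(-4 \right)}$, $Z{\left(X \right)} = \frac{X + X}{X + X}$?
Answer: $-128$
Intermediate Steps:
$Z{\left(X \right)} = 1$ ($Z{\left(X \right)} = \frac{2 X}{2 X} = 2 X \frac{1}{2 X} = 1$)
$d{\left(o \right)} = -12 + o$ ($d{\left(o \right)} = o - 12 = -12 + o$)
$C{\left(J,G \right)} = 1 + G$ ($C{\left(J,G \right)} = G + 1 = 1 + G$)
$16 \left(C{\left(2,d{\left(-4 \right)} \right)} + 7\right) = 16 \left(\left(1 - 16\right) + 7\right) = 16 \left(-15 + 7\right) = 16 \left(-8\right) = -128$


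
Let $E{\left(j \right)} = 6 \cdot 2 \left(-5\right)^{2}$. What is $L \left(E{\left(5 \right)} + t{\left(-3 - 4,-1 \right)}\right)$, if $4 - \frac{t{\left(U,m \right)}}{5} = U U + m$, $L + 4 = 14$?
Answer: $800$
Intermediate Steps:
$L = 10$ ($L = -4 + 14 = 10$)
$t{\left(U,m \right)} = 20 - 5 m - 5 U^{2}$ ($t{\left(U,m \right)} = 20 - 5 \left(U U + m\right) = 20 - 5 \left(U^{2} + m\right) = 20 - 5 \left(m + U^{2}\right) = 20 - \left(5 m + 5 U^{2}\right) = 20 - 5 m - 5 U^{2}$)
$E{\left(j \right)} = 300$ ($E{\left(j \right)} = 12 \cdot 25 = 300$)
$L \left(E{\left(5 \right)} + t{\left(-3 - 4,-1 \right)}\right) = 10 \left(300 - \left(-25 + 5 \left(-3 - 4\right)^{2}\right)\right) = 10 \left(300 + \left(20 + 5 - 5 \left(-7\right)^{2}\right)\right) = 10 \left(300 + \left(20 + 5 - 245\right)\right) = 10 \left(300 - 220\right) = 10 \cdot 80 = 800$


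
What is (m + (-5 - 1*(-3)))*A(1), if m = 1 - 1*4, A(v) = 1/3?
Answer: -5/3 ≈ -1.6667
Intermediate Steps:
A(v) = 1/3
m = -3 (m = 1 - 4 = -3)
(m + (-5 - 1*(-3)))*A(1) = (-3 + (-5 - 1*(-3)))*(1/3) = (-3 + (-5 + 3))*(1/3) = (-3 - 2)*(1/3) = -5*1/3 = -5/3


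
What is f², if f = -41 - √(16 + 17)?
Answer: (41 + √33)² ≈ 2185.1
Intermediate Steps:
f = -41 - √33 ≈ -46.745
f² = (-41 - √33)²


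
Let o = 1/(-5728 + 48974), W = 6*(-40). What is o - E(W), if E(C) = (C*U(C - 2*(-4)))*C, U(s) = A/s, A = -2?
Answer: -622742371/1254134 ≈ -496.55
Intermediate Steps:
W = -240
o = 1/43246 ≈ 2.3124e-5
U(s) = -2/s
E(C) = -2*C**2/(8 + C) (E(C) = (C*(-2/(C - 2*(-4))))*C = (C*(-2/(C + 8)))*C = (C*(-2/(8 + C)))*C = (-2*C/(8 + C))*C = -2*C**2/(8 + C))
o - E(W) = 1/43246 - (-2)*(-240)**2/(8 - 240) = 1/43246 - (-2)*57600/(-232) = 1/43246 - (-2)*57600*(-1)/232 = 1/43246 - 1*14400/29 = 1/43246 - 14400/29 = -622742371/1254134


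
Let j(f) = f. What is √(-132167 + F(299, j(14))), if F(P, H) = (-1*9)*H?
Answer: I*√132293 ≈ 363.72*I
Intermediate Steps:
F(P, H) = -9*H
√(-132167 + F(299, j(14))) = √(-132167 - 9*14) = √(-132167 - 126) = √(-132293) = I*√132293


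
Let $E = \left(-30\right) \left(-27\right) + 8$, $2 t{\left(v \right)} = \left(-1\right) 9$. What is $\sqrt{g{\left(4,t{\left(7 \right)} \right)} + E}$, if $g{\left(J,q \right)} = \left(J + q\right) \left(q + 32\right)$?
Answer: $\frac{\sqrt{3217}}{2} \approx 28.359$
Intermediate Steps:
$t{\left(v \right)} = - \frac{9}{2}$ ($t{\left(v \right)} = \frac{\left(-1\right) 9}{2} = \frac{1}{2} \left(-9\right) = - \frac{9}{2}$)
$g{\left(J,q \right)} = \left(32 + q\right) \left(J + q\right)$ ($g{\left(J,q \right)} = \left(J + q\right) \left(32 + q\right) = \left(32 + q\right) \left(J + q\right)$)
$E = 818$ ($E = 810 + 8 = 818$)
$\sqrt{g{\left(4,t{\left(7 \right)} \right)} + E} = \sqrt{\left(\left(- \frac{9}{2}\right)^{2} + 32 \cdot 4 + 32 \left(- \frac{9}{2}\right) + 4 \left(- \frac{9}{2}\right)\right) + 818} = \sqrt{\left(\frac{81}{4} + 128 - 144 - 18\right) + 818} = \sqrt{- \frac{55}{4} + 818} = \sqrt{\frac{3217}{4}} = \frac{\sqrt{3217}}{2}$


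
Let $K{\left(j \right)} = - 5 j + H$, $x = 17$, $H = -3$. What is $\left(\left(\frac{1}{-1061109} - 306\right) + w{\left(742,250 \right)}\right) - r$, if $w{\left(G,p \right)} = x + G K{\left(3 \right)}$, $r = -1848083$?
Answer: $\frac{1946538671741}{1061109} \approx 1.8344 \cdot 10^{6}$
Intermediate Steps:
$K{\left(j \right)} = -3 - 5 j$ ($K{\left(j \right)} = - 5 j - 3 = -3 - 5 j$)
$w{\left(G,p \right)} = 17 - 18 G$ ($w{\left(G,p \right)} = 17 + G \left(-3 - 15\right) = 17 + G \left(-18\right) = 17 - 18 G$)
$\left(\left(\frac{1}{-1061109} - 306\right) + w{\left(742,250 \right)}\right) - r = \left(\left(\frac{1}{-1061109} - 306\right) + \left(17 - 13356\right)\right) - -1848083 = \left(\left(- \frac{1}{1061109} - 306\right) + \left(17 - 13356\right)\right) + 1848083 = \left(- \frac{324699355}{1061109} - 13339\right) + 1848083 = - \frac{14478832306}{1061109} + 1848083 = \frac{1946538671741}{1061109}$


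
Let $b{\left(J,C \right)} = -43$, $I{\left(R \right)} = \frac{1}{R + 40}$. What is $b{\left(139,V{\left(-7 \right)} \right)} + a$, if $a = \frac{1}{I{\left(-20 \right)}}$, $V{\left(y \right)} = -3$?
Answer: $-23$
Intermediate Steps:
$I{\left(R \right)} = \frac{1}{40 + R}$
$a = 20$ ($a = \frac{1}{\frac{1}{40 - 20}} = \frac{1}{\frac{1}{20}} = 20$)
$b{\left(139,V{\left(-7 \right)} \right)} + a = -43 + 20 = -23$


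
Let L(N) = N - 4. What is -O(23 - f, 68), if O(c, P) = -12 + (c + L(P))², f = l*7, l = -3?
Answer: -11652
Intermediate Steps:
f = -21 (f = -3*7 = -21)
L(N) = -4 + N
O(c, P) = -12 + (-4 + P + c)² (O(c, P) = -12 + (c + (-4 + P))² = -12 + (-4 + P + c)²)
-O(23 - f, 68) = -(-12 + (-4 + 68 + (23 - 1*(-21)))²) = -(-12 + (-4 + 68 + (23 + 21))²) = -(-12 + (-4 + 68 + 44)²) = -(-12 + 108²) = -(-12 + 11664) = -1*11652 = -11652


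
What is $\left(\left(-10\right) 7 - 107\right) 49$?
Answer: $-8673$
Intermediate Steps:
$\left(\left(-10\right) 7 - 107\right) 49 = \left(-70 - 107\right) 49 = \left(-177\right) 49 = -8673$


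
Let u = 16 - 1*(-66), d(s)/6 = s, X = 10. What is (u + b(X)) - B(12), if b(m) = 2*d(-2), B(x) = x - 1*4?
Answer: 50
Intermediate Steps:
d(s) = 6*s
B(x) = -4 + x (B(x) = x - 4 = -4 + x)
b(m) = -24 (b(m) = 2*(6*(-2)) = 2*(-12) = -24)
u = 82 (u = 16 + 66 = 82)
(u + b(X)) - B(12) = (82 - 24) - (-4 + 12) = 58 - 1*8 = 58 - 8 = 50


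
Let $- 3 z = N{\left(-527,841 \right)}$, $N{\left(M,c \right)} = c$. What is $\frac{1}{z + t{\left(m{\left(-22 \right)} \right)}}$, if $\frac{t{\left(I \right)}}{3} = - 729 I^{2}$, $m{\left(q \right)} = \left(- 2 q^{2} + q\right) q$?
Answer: $- \frac{3}{3112331073241} \approx -9.6391 \cdot 10^{-13}$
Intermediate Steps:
$z = - \frac{841}{3}$ ($z = \left(- \frac{1}{3}\right) 841 = - \frac{841}{3} \approx -280.33$)
$m{\left(q \right)} = q \left(q - 2 q^{2}\right)$ ($m{\left(q \right)} = \left(q - 2 q^{2}\right) q = q \left(q - 2 q^{2}\right)$)
$t{\left(I \right)} = - 2187 I^{2}$ ($t{\left(I \right)} = 3 \left(- 729 I^{2}\right) = - 2187 I^{2}$)
$\frac{1}{z + t{\left(m{\left(-22 \right)} \right)}} = \frac{1}{- \frac{841}{3} - 2187 \left(\left(-22\right)^{2} \left(1 - -44\right)\right)^{2}} = \frac{1}{- \frac{841}{3} - 2187 \left(484 \left(1 + 44\right)\right)^{2}} = \frac{1}{- \frac{841}{3} - 2187 \left(484 \cdot 45\right)^{2}} = \frac{1}{- \frac{841}{3} - 2187 \cdot 21780^{2}} = \frac{1}{- \frac{841}{3} - 1037443690800} = \frac{1}{- \frac{3112331073241}{3}} = - \frac{3}{3112331073241}$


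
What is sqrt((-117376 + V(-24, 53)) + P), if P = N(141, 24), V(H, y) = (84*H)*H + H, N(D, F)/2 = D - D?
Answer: 2*I*sqrt(17254) ≈ 262.71*I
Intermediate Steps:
N(D, F) = 0 (N(D, F) = 2*(D - D) = 2*0 = 0)
V(H, y) = H + 84*H**2 (V(H, y) = 84*H**2 + H = H + 84*H**2)
P = 0
sqrt((-117376 + V(-24, 53)) + P) = sqrt((-117376 - 24*(1 + 84*(-24))) + 0) = sqrt((-117376 - 24*(1 - 2016)) + 0) = sqrt((-117376 - 24*(-2015)) + 0) = sqrt((-117376 + 48360) + 0) = sqrt(-69016 + 0) = sqrt(-69016) = 2*I*sqrt(17254)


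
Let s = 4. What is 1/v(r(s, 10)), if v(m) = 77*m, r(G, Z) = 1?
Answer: 1/77 ≈ 0.012987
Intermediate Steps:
1/v(r(s, 10)) = 1/(77*1) = 1/77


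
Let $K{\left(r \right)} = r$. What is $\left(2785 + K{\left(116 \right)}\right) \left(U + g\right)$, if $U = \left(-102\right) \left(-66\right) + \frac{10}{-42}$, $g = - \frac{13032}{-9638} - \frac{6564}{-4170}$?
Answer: $\frac{458041671054287}{23444435} \approx 1.9537 \cdot 10^{7}$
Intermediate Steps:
$g = \frac{9800606}{3349205}$ ($g = \left(-13032\right) \left(- \frac{1}{9638}\right) - - \frac{1094}{695} = \frac{6516}{4819} + \frac{1094}{695} = \frac{9800606}{3349205} \approx 2.9262$)
$U = \frac{141367}{21}$ ($U = 6732 + 10 \left(- \frac{1}{42}\right) = 6732 - \frac{5}{21} = \frac{141367}{21} \approx 6731.8$)
$\left(2785 + K{\left(116 \right)}\right) \left(U + g\right) = \left(2785 + 116\right) \left(\frac{141367}{21} + \frac{9800606}{3349205}\right) = 2901 \cdot \frac{473672875961}{70333305} = \frac{458041671054287}{23444435}$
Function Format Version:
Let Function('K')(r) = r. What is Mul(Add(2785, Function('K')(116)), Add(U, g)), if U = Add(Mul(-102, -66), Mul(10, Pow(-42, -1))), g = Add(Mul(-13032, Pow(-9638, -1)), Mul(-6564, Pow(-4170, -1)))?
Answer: Rational(458041671054287, 23444435) ≈ 1.9537e+7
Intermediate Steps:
g = Rational(9800606, 3349205) (g = Add(Mul(-13032, Rational(-1, 9638)), Mul(-6564, Rational(-1, 4170))) = Add(Rational(6516, 4819), Rational(1094, 695)) = Rational(9800606, 3349205) ≈ 2.9262)
U = Rational(141367, 21) (U = Add(6732, Mul(10, Rational(-1, 42))) = Add(6732, Rational(-5, 21)) = Rational(141367, 21) ≈ 6731.8)
Mul(Add(2785, Function('K')(116)), Add(U, g)) = Mul(Add(2785, 116), Add(Rational(141367, 21), Rational(9800606, 3349205))) = Mul(2901, Rational(473672875961, 70333305)) = Rational(458041671054287, 23444435)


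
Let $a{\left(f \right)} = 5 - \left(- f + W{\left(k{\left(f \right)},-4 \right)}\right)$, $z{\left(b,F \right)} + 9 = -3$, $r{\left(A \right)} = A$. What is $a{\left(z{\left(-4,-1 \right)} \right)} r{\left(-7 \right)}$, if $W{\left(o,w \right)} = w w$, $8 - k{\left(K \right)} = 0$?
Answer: $161$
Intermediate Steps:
$k{\left(K \right)} = 8$ ($k{\left(K \right)} = 8 - 0 = 8 + 0 = 8$)
$z{\left(b,F \right)} = -12$ ($z{\left(b,F \right)} = -9 - 3 = -12$)
$W{\left(o,w \right)} = w^{2}$
$a{\left(f \right)} = -11 + f$ ($a{\left(f \right)} = 5 - \left(- f + \left(-4\right)^{2}\right) = 5 - \left(- f + 16\right) = 5 - \left(16 - f\right) = 5 + \left(-16 + f\right) = -11 + f$)
$a{\left(z{\left(-4,-1 \right)} \right)} r{\left(-7 \right)} = \left(-11 - 12\right) \left(-7\right) = \left(-23\right) \left(-7\right) = 161$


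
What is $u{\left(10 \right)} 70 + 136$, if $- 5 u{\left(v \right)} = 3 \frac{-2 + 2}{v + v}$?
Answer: $136$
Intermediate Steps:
$u{\left(v \right)} = 0$ ($u{\left(v \right)} = - \frac{3 \frac{-2 + 2}{v + v}}{5} = - \frac{3 \frac{0}{2 v}}{5} = - \frac{3 \cdot 0 \frac{1}{2 v}}{5} = - \frac{3 \cdot 0}{5} = \left(- \frac{1}{5}\right) 0 = 0$)
$u{\left(10 \right)} 70 + 136 = 0 \cdot 70 + 136 = 0 + 136 = 136$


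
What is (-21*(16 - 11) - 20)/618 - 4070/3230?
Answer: -291901/199614 ≈ -1.4623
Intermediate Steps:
(-21*(16 - 11) - 20)/618 - 4070/3230 = (-21*5 - 20)*(1/618) - 4070*1/3230 = (-105 - 20)*(1/618) - 407/323 = -125*1/618 - 407/323 = -125/618 - 407/323 = -291901/199614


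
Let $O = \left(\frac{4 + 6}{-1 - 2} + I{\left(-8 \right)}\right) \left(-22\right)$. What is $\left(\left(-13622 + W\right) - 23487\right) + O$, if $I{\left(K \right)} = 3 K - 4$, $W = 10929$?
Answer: $- \frac{76472}{3} \approx -25491.0$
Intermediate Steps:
$I{\left(K \right)} = -4 + 3 K$
$O = \frac{2068}{3}$ ($O = \left(\frac{4 + 6}{-1 - 2} + \left(-4 + 3 \left(-8\right)\right)\right) \left(-22\right) = \left(\frac{1}{-3} \cdot 10 - 28\right) \left(-22\right) = \left(\left(- \frac{1}{3}\right) 10 - 28\right) \left(-22\right) = \left(- \frac{10}{3} - 28\right) \left(-22\right) = \left(- \frac{94}{3}\right) \left(-22\right) = \frac{2068}{3} \approx 689.33$)
$\left(\left(-13622 + W\right) - 23487\right) + O = \left(\left(-13622 + 10929\right) - 23487\right) + \frac{2068}{3} = \left(-2693 - 23487\right) + \frac{2068}{3} = -26180 + \frac{2068}{3} = - \frac{76472}{3}$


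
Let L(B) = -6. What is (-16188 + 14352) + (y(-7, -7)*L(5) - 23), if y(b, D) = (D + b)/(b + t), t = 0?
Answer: -1871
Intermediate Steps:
y(b, D) = (D + b)/b (y(b, D) = (D + b)/(b + 0) = (D + b)/b)
(-16188 + 14352) + (y(-7, -7)*L(5) - 23) = (-16188 + 14352) + (((-7 - 7)/(-7))*(-6) - 23) = -1836 + (-⅐*(-14)*(-6) - 23) = -1836 + (2*(-6) - 23) = -1836 + (-12 - 23) = -1836 - 35 = -1871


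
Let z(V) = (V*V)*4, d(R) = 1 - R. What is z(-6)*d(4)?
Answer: -432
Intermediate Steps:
z(V) = 4*V² (z(V) = V²*4 = 4*V²)
z(-6)*d(4) = (4*(-6)²)*(1 - 1*4) = (4*36)*(1 - 4) = 144*(-3) = -432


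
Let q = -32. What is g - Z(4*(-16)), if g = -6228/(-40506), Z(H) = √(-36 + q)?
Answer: 1038/6751 - 2*I*√17 ≈ 0.15375 - 8.2462*I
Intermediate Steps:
Z(H) = 2*I*√17 (Z(H) = √(-36 - 32) = √(-68) = 2*I*√17)
g = 1038/6751 (g = -6228*(-1/40506) = 1038/6751 ≈ 0.15375)
g - Z(4*(-16)) = 1038/6751 - 2*I*√17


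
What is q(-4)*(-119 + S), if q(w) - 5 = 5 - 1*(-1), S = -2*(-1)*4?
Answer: -1221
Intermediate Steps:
S = 8 (S = 2*4 = 8)
q(w) = 11 (q(w) = 5 + (5 - 1*(-1)) = 5 + (5 + 1) = 5 + 6 = 11)
q(-4)*(-119 + S) = 11*(-119 + 8) = 11*(-111) = -1221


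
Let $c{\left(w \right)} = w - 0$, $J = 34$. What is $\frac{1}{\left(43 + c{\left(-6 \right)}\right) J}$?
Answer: $\frac{1}{1258} \approx 0.00079491$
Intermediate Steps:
$c{\left(w \right)} = w$ ($c{\left(w \right)} = w + 0 = w$)
$\frac{1}{\left(43 + c{\left(-6 \right)}\right) J} = \frac{1}{\left(43 - 6\right) 34} = \frac{1}{37 \cdot 34} = \frac{1}{1258}$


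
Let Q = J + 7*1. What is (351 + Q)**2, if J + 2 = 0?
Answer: 126736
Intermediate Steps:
J = -2 (J = -2 + 0 = -2)
Q = 5 (Q = -2 + 7*1 = -2 + 7 = 5)
(351 + Q)**2 = (351 + 5)**2 = 356**2 = 126736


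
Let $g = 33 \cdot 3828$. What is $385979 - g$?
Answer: $259655$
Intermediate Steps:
$g = 126324$
$385979 - g = 385979 - 126324 = 259655$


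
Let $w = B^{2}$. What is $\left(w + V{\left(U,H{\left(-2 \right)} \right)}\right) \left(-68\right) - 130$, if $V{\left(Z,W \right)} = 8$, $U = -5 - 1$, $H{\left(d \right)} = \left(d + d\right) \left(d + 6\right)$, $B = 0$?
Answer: $-674$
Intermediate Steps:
$H{\left(d \right)} = 2 d \left(6 + d\right)$
$w = 0$ ($w = 0^{2} = 0$)
$U = -6$
$\left(w + V{\left(U,H{\left(-2 \right)} \right)}\right) \left(-68\right) - 130 = \left(0 + 8\right) \left(-68\right) - 130 = 8 \left(-68\right) - 130 = -544 - 130 = -674$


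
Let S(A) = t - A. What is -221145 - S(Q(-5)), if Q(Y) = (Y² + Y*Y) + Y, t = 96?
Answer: -221196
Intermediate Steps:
Q(Y) = Y + 2*Y² (Q(Y) = (Y² + Y²) + Y = 2*Y² + Y = Y + 2*Y²)
S(A) = 96 - A
-221145 - S(Q(-5)) = -221145 - (96 - (-5)*(1 + 2*(-5))) = -221145 - (96 - (-5)*(1 - 10)) = -221145 - (96 - (-5)*(-9)) = -221145 - (96 - 1*45) = -221145 - (96 - 45) = -221145 - 1*51 = -221145 - 51 = -221196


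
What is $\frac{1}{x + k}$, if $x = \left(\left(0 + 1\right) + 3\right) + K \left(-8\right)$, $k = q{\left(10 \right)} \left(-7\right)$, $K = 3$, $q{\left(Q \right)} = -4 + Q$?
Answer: $- \frac{1}{62} \approx -0.016129$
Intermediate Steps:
$k = -42$ ($k = \left(-4 + 10\right) \left(-7\right) = 6 \left(-7\right) = -42$)
$x = -20$ ($x = \left(\left(0 + 1\right) + 3\right) + 3 \left(-8\right) = \left(1 + 3\right) - 24 = 4 - 24 = -20$)
$\frac{1}{x + k} = \frac{1}{-20 - 42} = \frac{1}{-62} = - \frac{1}{62}$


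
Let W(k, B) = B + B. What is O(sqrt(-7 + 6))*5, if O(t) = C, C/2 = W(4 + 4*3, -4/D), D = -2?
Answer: 40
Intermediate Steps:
W(k, B) = 2*B
C = 8 (C = 2*(2*(-4/(-2))) = 2*(2*(-4*(-1/2))) = 2*(2*2) = 2*4 = 8)
O(t) = 8
O(sqrt(-7 + 6))*5 = 8*5 = 40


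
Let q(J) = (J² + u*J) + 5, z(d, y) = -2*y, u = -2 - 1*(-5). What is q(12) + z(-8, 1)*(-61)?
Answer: 307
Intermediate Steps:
u = 3 (u = -2 + 5 = 3)
q(J) = 5 + J² + 3*J (q(J) = (J² + 3*J) + 5 = 5 + J² + 3*J)
q(12) + z(-8, 1)*(-61) = (5 + 12² + 3*12) - 2*1*(-61) = (5 + 144 + 36) - 2*(-61) = 185 + 122 = 307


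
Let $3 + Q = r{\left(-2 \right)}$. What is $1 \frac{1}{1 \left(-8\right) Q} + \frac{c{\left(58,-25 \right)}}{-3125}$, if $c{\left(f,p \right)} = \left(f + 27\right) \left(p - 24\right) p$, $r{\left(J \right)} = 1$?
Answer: $- \frac{13303}{400} \approx -33.258$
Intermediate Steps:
$Q = -2$ ($Q = -3 + 1 = -2$)
$c{\left(f,p \right)} = p \left(-24 + p\right) \left(27 + f\right)$ ($c{\left(f,p \right)} = \left(27 + f\right) \left(-24 + p\right) p = \left(-24 + p\right) \left(27 + f\right) p = p \left(-24 + p\right) \left(27 + f\right)$)
$1 \frac{1}{1 \left(-8\right) Q} + \frac{c{\left(58,-25 \right)}}{-3125} = 1 \frac{1}{1 \left(-8\right) \left(-2\right)} + \frac{\left(-25\right) \left(-648 - 1392 + 27 \left(-25\right) + 58 \left(-25\right)\right)}{-3125} = 1 \frac{1}{\left(-8\right) \left(-2\right)} + - 25 \left(-648 - 1392 - 675 - 1450\right) \left(- \frac{1}{3125}\right) = 1 \cdot \frac{1}{16} + \left(-25\right) \left(-4165\right) \left(- \frac{1}{3125}\right) = 1 \cdot \frac{1}{16} + 104125 \left(- \frac{1}{3125}\right) = \frac{1}{16} - \frac{833}{25} = - \frac{13303}{400}$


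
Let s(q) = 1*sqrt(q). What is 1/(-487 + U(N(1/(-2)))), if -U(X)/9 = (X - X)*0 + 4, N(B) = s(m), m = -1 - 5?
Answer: -1/523 ≈ -0.0019120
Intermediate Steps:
m = -6
s(q) = sqrt(q)
N(B) = I*sqrt(6) (N(B) = sqrt(-6) = I*sqrt(6))
U(X) = -36 (U(X) = -9*((X - X)*0 + 4) = -9*(0*0 + 4) = -9*(0 + 4) = -9*4 = -36)
1/(-487 + U(N(1/(-2)))) = 1/(-487 - 36) = 1/(-523) = -1/523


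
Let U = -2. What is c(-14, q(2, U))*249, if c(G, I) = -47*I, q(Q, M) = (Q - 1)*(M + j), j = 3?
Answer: -11703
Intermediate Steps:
q(Q, M) = (-1 + Q)*(3 + M) (q(Q, M) = (Q - 1)*(M + 3) = (-1 + Q)*(3 + M))
c(-14, q(2, U))*249 = -47*(-3 - 1*(-2) + 3*2 - 2*2)*249 = -47*(-3 + 2 + 6 - 4)*249 = -47*1*249 = -47*249 = -11703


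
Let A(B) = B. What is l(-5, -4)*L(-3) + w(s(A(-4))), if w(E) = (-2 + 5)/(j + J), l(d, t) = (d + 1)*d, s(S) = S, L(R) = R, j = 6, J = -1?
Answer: -297/5 ≈ -59.400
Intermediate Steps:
l(d, t) = d*(1 + d) (l(d, t) = (1 + d)*d = d*(1 + d))
w(E) = 3/5 (w(E) = (-2 + 5)/(6 - 1) = 3/5)
l(-5, -4)*L(-3) + w(s(A(-4))) = -5*(1 - 5)*(-3) + 3/5 = -5*(-4)*(-3) + 3/5 = 20*(-3) + 3/5 = -60 + 3/5 = -297/5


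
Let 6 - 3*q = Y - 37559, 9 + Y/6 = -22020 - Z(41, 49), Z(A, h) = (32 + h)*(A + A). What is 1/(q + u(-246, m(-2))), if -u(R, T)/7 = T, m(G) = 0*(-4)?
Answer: 3/209591 ≈ 1.4314e-5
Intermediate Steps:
Z(A, h) = 2*A*(32 + h) (Z(A, h) = (32 + h)*(2*A) = 2*A*(32 + h))
m(G) = 0
u(R, T) = -7*T
Y = -172026 (Y = -54 + 6*(-22020 - 2*41*(32 + 49)) = -54 + 6*(-22020 - 2*41*81) = -54 + 6*(-22020 - 1*6642) = -54 + 6*(-22020 - 6642) = -54 + 6*(-28662) = -54 - 171972 = -172026)
q = 209591/3 (q = 2 - (-172026 - 37559)/3 = 2 - ⅓*(-209585) = 2 + 209585/3 = 209591/3 ≈ 69864.)
1/(q + u(-246, m(-2))) = 1/(209591/3 - 7*0) = 1/(209591/3 + 0) = 1/(209591/3) = 3/209591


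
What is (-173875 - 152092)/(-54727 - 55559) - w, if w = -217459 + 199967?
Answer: 1929448679/110286 ≈ 17495.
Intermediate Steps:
w = -17492
(-173875 - 152092)/(-54727 - 55559) - w = (-173875 - 152092)/(-54727 - 55559) - 1*(-17492) = -325967/(-110286) + 17492 = -325967*(-1/110286) + 17492 = 325967/110286 + 17492 = 1929448679/110286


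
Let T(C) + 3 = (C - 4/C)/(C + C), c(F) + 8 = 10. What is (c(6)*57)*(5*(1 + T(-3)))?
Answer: -2945/3 ≈ -981.67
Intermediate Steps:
c(F) = 2 (c(F) = -8 + 10 = 2)
T(C) = -3 + (C - 4/C)/(2*C) (T(C) = -3 + (C - 4/C)/(C + C) = -3 + (C - 4/C)/((2*C)) = -3 + (C - 4/C)*(1/(2*C)) = -3 + (C - 4/C)/(2*C))
(c(6)*57)*(5*(1 + T(-3))) = (2*57)*(5*(1 + (-5/2 - 2/(-3)**2))) = 114*(5*(1 + (-5/2 - 2*1/9))) = 114*(5*(1 + (-5/2 - 2/9))) = 114*(5*(1 - 49/18)) = 114*(5*(-31/18)) = 114*(-155/18) = -2945/3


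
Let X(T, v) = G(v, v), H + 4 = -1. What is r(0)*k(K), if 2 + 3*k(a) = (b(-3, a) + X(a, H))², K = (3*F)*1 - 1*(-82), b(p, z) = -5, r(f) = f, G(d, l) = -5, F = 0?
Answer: 0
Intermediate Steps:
H = -5 (H = -4 - 1 = -5)
K = 82 (K = (3*0)*1 - 1*(-82) = 0*1 + 82 = 0 + 82 = 82)
X(T, v) = -5
k(a) = 98/3 (k(a) = -⅔ + (-5 - 5)²/3 = -⅔ + (⅓)*(-10)² = -⅔ + (⅓)*100 = -⅔ + 100/3 = 98/3)
r(0)*k(K) = 0*(98/3) = 0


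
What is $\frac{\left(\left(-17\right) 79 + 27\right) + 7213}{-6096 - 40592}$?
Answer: $- \frac{5897}{46688} \approx -0.12631$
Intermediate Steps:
$\frac{\left(\left(-17\right) 79 + 27\right) + 7213}{-6096 - 40592} = \frac{\left(-1343 + 27\right) + 7213}{-46688} = \left(-1316 + 7213\right) \left(- \frac{1}{46688}\right) = 5897 \left(- \frac{1}{46688}\right) = - \frac{5897}{46688}$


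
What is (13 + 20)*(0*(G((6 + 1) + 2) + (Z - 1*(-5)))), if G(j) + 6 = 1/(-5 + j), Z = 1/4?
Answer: 0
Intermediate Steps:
Z = ¼ ≈ 0.25000
G(j) = -6 + 1/(-5 + j)
(13 + 20)*(0*(G((6 + 1) + 2) + (Z - 1*(-5)))) = (13 + 20)*(0*((31 - 6*((6 + 1) + 2))/(-5 + ((6 + 1) + 2)) + (¼ - 1*(-5)))) = 33*(0*((31 - 6*(7 + 2))/(-5 + (7 + 2)) + (¼ + 5))) = 33*(0*((31 - 6*9)/(-5 + 9) + 21/4)) = 33*(0*((31 - 54)/4 + 21/4)) = 33*(0*((¼)*(-23) + 21/4)) = 33*(0*(-23/4 + 21/4)) = 33*(0*(-½)) = 33*0 = 0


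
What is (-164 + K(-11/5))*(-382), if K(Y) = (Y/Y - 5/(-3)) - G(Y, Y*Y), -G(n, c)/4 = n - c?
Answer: 5428984/75 ≈ 72387.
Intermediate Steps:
G(n, c) = -4*n + 4*c (G(n, c) = -4*(n - c) = -4*n + 4*c)
K(Y) = 8/3 - 4*Y² + 4*Y (K(Y) = (Y/Y - 5/(-3)) - (-4*Y + 4*(Y*Y)) = (1 - 5*(-⅓)) - (-4*Y + 4*Y²) = (1 + 5/3) + (-4*Y² + 4*Y) = 8/3 + (-4*Y² + 4*Y) = 8/3 - 4*Y² + 4*Y)
(-164 + K(-11/5))*(-382) = (-164 + (8/3 - 4*(-11/5)² + 4*(-11/5)))*(-382) = (-164 + (8/3 - 4*121/25 - 44/5))*(-382) = (-164 + (8/3 - 484/25 - 44/5))*(-382) = (-164 - 1912/75)*(-382) = -14212/75*(-382) = 5428984/75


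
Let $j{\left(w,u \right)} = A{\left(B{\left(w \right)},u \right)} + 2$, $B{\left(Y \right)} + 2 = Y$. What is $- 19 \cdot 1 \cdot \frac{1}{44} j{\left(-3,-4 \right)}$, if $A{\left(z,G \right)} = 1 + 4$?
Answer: $- \frac{133}{44} \approx -3.0227$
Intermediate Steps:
$B{\left(Y \right)} = -2 + Y$
$A{\left(z,G \right)} = 5$
$j{\left(w,u \right)} = 7$ ($j{\left(w,u \right)} = 5 + 2 = 7$)
$- 19 \cdot 1 \cdot \frac{1}{44} j{\left(-3,-4 \right)} = - 19 \cdot 1 \cdot \frac{1}{44} \cdot 7 = \left(-19\right) \frac{1}{44} \cdot 7 = \left(- \frac{19}{44}\right) 7 = - \frac{133}{44}$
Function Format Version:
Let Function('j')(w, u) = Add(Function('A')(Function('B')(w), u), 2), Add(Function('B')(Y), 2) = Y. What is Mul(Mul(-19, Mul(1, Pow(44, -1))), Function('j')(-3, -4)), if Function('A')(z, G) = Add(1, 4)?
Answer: Rational(-133, 44) ≈ -3.0227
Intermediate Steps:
Function('B')(Y) = Add(-2, Y)
Function('A')(z, G) = 5
Function('j')(w, u) = 7 (Function('j')(w, u) = Add(5, 2) = 7)
Mul(Mul(-19, Mul(1, Pow(44, -1))), Function('j')(-3, -4)) = Mul(Mul(-19, Mul(1, Pow(44, -1))), 7) = Mul(Mul(-19, Mul(1, Rational(1, 44))), 7) = Mul(Mul(-19, Rational(1, 44)), 7) = Mul(Rational(-19, 44), 7) = Rational(-133, 44)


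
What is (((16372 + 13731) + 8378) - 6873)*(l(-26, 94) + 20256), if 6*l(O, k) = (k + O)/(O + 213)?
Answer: 7042789200/11 ≈ 6.4025e+8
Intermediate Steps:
l(O, k) = (O + k)/(6*(213 + O)) (l(O, k) = ((k + O)/(O + 213))/6 = ((O + k)/(213 + O))/6 = (O + k)/(6*(213 + O)))
(((16372 + 13731) + 8378) - 6873)*(l(-26, 94) + 20256) = (((16372 + 13731) + 8378) - 6873)*((-26 + 94)/(6*(213 - 26)) + 20256) = ((30103 + 8378) - 6873)*((1/6)*68/187 + 20256) = (38481 - 6873)*((1/6)*(1/187)*68 + 20256) = 31608*(2/33 + 20256) = 31608*(668450/33) = 7042789200/11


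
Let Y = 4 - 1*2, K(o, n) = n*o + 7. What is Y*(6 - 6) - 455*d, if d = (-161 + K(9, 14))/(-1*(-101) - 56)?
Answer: 2548/9 ≈ 283.11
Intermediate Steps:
K(o, n) = 7 + n*o
d = -28/45 (d = (-161 + (7 + 14*9))/(-1*(-101) - 56) = (-161 + (7 + 126))/(101 - 56) = (-161 + 133)/45 = -28*1/45 = -28/45 ≈ -0.62222)
Y = 2 (Y = 4 - 2 = 2)
Y*(6 - 6) - 455*d = 2*(6 - 6) - 455*(-28/45) = 2*0 + 2548/9 = 0 + 2548/9 = 2548/9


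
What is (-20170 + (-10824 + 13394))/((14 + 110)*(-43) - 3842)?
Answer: 800/417 ≈ 1.9185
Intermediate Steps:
(-20170 + (-10824 + 13394))/((14 + 110)*(-43) - 3842) = (-20170 + 2570)/(124*(-43) - 3842) = -17600/(-5332 - 3842) = -17600/(-9174) = -17600*(-1/9174) = 800/417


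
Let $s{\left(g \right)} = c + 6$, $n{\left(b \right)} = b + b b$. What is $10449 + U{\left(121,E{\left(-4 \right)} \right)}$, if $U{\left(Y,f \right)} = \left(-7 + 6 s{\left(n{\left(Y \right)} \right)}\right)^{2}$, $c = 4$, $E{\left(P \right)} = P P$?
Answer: $13258$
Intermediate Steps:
$n{\left(b \right)} = b + b^{2}$
$E{\left(P \right)} = P^{2}$
$s{\left(g \right)} = 10$ ($s{\left(g \right)} = 4 + 6 = 10$)
$U{\left(Y,f \right)} = 2809$ ($U{\left(Y,f \right)} = \left(-7 + 6 \cdot 10\right)^{2} = \left(-7 + 60\right)^{2} = 53^{2} = 2809$)
$10449 + U{\left(121,E{\left(-4 \right)} \right)} = 10449 + 2809 = 13258$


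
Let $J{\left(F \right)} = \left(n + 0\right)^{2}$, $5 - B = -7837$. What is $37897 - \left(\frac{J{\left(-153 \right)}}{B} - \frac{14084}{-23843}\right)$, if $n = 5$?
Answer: $\frac{7085748974179}{186976806} \approx 37896.0$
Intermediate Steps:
$B = 7842$ ($B = 5 - -7837 = 5 + 7837 = 7842$)
$J{\left(F \right)} = 25$ ($J{\left(F \right)} = \left(5 + 0\right)^{2} = 5^{2} = 25$)
$37897 - \left(\frac{J{\left(-153 \right)}}{B} - \frac{14084}{-23843}\right) = 37897 - \left(\frac{25}{7842} - \frac{14084}{-23843}\right) = 37897 - \left(25 \cdot \frac{1}{7842} - - \frac{14084}{23843}\right) = 37897 - \left(\frac{25}{7842} + \frac{14084}{23843}\right) = 37897 - \frac{111042803}{186976806} = \frac{7085748974179}{186976806}$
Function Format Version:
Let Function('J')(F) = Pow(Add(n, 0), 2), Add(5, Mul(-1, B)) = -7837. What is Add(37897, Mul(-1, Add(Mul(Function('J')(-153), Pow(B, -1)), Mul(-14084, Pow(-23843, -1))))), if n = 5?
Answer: Rational(7085748974179, 186976806) ≈ 37896.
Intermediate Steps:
B = 7842 (B = Add(5, Mul(-1, -7837)) = Add(5, 7837) = 7842)
Function('J')(F) = 25 (Function('J')(F) = Pow(Add(5, 0), 2) = Pow(5, 2) = 25)
Add(37897, Mul(-1, Add(Mul(Function('J')(-153), Pow(B, -1)), Mul(-14084, Pow(-23843, -1))))) = Add(37897, Mul(-1, Add(Mul(25, Pow(7842, -1)), Mul(-14084, Pow(-23843, -1))))) = Add(37897, Mul(-1, Add(Mul(25, Rational(1, 7842)), Mul(-14084, Rational(-1, 23843))))) = Add(37897, Mul(-1, Add(Rational(25, 7842), Rational(14084, 23843)))) = Add(37897, Mul(-1, Rational(111042803, 186976806))) = Add(37897, Rational(-111042803, 186976806)) = Rational(7085748974179, 186976806)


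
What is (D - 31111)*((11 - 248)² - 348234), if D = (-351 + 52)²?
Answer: -17024468850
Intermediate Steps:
D = 89401 (D = (-299)² = 89401)
(D - 31111)*((11 - 248)² - 348234) = (89401 - 31111)*((11 - 248)² - 348234) = 58290*((-237)² - 348234) = 58290*(56169 - 348234) = 58290*(-292065) = -17024468850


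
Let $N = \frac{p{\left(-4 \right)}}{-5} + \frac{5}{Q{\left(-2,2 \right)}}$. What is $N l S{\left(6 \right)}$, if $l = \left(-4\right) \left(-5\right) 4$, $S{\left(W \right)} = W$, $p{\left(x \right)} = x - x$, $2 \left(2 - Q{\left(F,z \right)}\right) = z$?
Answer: $2400$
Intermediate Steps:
$Q{\left(F,z \right)} = 2 - \frac{z}{2}$
$p{\left(x \right)} = 0$
$N = 5$ ($N = \frac{0}{-5} + \frac{5}{2 - 1} = 0 \left(- \frac{1}{5}\right) + \frac{5}{2 - 1} = 0 + \frac{5}{1} = 0 + 5 \cdot 1 = 0 + 5 = 5$)
$l = 80$ ($l = 20 \cdot 4 = 80$)
$N l S{\left(6 \right)} = 5 \cdot 80 \cdot 6 = 400 \cdot 6 = 2400$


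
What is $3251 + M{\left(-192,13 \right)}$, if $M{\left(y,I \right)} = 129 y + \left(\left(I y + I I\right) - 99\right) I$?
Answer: $-53055$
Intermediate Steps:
$M{\left(y,I \right)} = 129 y + I \left(-99 + I^{2} + I y\right)$ ($M{\left(y,I \right)} = 129 y + \left(\left(I y + I^{2}\right) - 99\right) I = 129 y + \left(\left(I^{2} + I y\right) - 99\right) I = 129 y + \left(-99 + I^{2} + I y\right) I = 129 y + I \left(-99 + I^{2} + I y\right)$)
$3251 + M{\left(-192,13 \right)} = 3251 + \left(13^{3} - 1287 + 129 \left(-192\right) - 192 \cdot 13^{2}\right) = 3251 - 56306 = -53055$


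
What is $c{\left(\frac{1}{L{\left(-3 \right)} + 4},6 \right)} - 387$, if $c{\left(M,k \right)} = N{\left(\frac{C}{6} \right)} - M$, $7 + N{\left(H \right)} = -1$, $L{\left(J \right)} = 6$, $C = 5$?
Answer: $- \frac{3951}{10} \approx -395.1$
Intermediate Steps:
$N{\left(H \right)} = -8$ ($N{\left(H \right)} = -7 - 1 = -8$)
$c{\left(M,k \right)} = -8 - M$
$c{\left(\frac{1}{L{\left(-3 \right)} + 4},6 \right)} - 387 = \left(-8 - \frac{1}{6 + 4}\right) - 387 = \left(-8 - \frac{1}{10}\right) - 387 = - \frac{81}{10} - 387 = - \frac{3951}{10}$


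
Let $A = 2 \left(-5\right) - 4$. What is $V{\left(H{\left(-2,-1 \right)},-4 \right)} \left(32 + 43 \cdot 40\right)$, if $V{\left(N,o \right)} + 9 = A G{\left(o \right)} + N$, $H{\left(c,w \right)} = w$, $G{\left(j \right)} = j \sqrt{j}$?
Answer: $-17520 + 196224 i \approx -17520.0 + 1.9622 \cdot 10^{5} i$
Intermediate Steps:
$A = -14$ ($A = -10 - 4 = -14$)
$G{\left(j \right)} = j^{\frac{3}{2}}$
$V{\left(N,o \right)} = -9 + N - 14 o^{\frac{3}{2}}$ ($V{\left(N,o \right)} = -9 + \left(- 14 o^{\frac{3}{2}} + N\right) = -9 + \left(N - 14 o^{\frac{3}{2}}\right) = -9 + N - 14 o^{\frac{3}{2}}$)
$V{\left(H{\left(-2,-1 \right)},-4 \right)} \left(32 + 43 \cdot 40\right) = \left(-9 - 1 - 14 \left(-4\right)^{\frac{3}{2}}\right) \left(32 + 43 \cdot 40\right) = \left(-9 - 1 - 14 \left(- 8 i\right)\right) \left(32 + 1720\right) = \left(-9 - 1 + 112 i\right) 1752 = \left(-10 + 112 i\right) 1752 = -17520 + 196224 i$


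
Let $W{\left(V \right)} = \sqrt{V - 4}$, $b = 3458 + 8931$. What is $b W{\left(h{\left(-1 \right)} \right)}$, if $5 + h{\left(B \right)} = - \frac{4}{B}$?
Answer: $12389 i \sqrt{5} \approx 27703.0 i$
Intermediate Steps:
$b = 12389$
$h{\left(B \right)} = -5 - \frac{4}{B}$
$W{\left(V \right)} = \sqrt{-4 + V}$
$b W{\left(h{\left(-1 \right)} \right)} = 12389 \sqrt{-4 - \left(5 + \frac{4}{-1}\right)} = 12389 \sqrt{-4 - 1} = 12389 \sqrt{-5} = 12389 i \sqrt{5}$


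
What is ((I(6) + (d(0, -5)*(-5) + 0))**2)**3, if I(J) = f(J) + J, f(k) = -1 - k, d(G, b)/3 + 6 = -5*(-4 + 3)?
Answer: 7529536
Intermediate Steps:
d(G, b) = -3 (d(G, b) = -18 + 3*(-5*(-4 + 3)) = -18 + 3*(-5*(-1)) = -18 + 3*5 = -18 + 15 = -3)
I(J) = -1 (I(J) = (-1 - J) + J = -1)
((I(6) + (d(0, -5)*(-5) + 0))**2)**3 = ((-1 + (-3*(-5) + 0))**2)**3 = ((-1 + (15 + 0))**2)**3 = ((-1 + 15)**2)**3 = (14**2)**3 = 196**3 = 7529536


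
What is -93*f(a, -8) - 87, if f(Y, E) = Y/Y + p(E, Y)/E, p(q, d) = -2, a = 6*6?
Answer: -813/4 ≈ -203.25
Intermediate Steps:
a = 36
f(Y, E) = 1 - 2/E (f(Y, E) = Y/Y - 2/E = 1 - 2/E)
-93*f(a, -8) - 87 = -93*(-2 - 8)/(-8) - 87 = -(-93)*(-10)/8 - 87 = -93*5/4 - 87 = -465/4 - 87 = -813/4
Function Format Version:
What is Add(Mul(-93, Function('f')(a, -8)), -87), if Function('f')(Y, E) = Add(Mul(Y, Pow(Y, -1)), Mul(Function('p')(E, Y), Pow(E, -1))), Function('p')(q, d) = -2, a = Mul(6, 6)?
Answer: Rational(-813, 4) ≈ -203.25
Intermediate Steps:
a = 36
Function('f')(Y, E) = Add(1, Mul(-2, Pow(E, -1))) (Function('f')(Y, E) = Add(Mul(Y, Pow(Y, -1)), Mul(-2, Pow(E, -1))) = Add(1, Mul(-2, Pow(E, -1))))
Add(Mul(-93, Function('f')(a, -8)), -87) = Add(Mul(-93, Mul(Pow(-8, -1), Add(-2, -8))), -87) = Add(Mul(-93, Mul(Rational(-1, 8), -10)), -87) = Add(Mul(-93, Rational(5, 4)), -87) = Add(Rational(-465, 4), -87) = Rational(-813, 4)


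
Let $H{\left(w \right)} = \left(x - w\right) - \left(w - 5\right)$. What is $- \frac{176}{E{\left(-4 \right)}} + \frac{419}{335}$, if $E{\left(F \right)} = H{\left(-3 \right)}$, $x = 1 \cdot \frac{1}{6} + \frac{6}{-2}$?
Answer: $- \frac{333229}{16415} \approx -20.3$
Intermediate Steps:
$x = - \frac{17}{6}$ ($x = 1 \cdot \frac{1}{6} + 6 \left(- \frac{1}{2}\right) = \frac{1}{6} - 3 = - \frac{17}{6} \approx -2.8333$)
$H{\left(w \right)} = \frac{13}{6} - 2 w$ ($H{\left(w \right)} = \left(- \frac{17}{6} - w\right) - \left(w - 5\right) = \left(- \frac{17}{6} - w\right) - \left(-5 + w\right) = \frac{13}{6} - 2 w$)
$E{\left(F \right)} = \frac{49}{6}$ ($E{\left(F \right)} = \frac{13}{6} - -6 = \frac{13}{6} + 6 = \frac{49}{6}$)
$- \frac{176}{E{\left(-4 \right)}} + \frac{419}{335} = - \frac{176}{\frac{49}{6}} + \frac{419}{335} = \left(-176\right) \frac{6}{49} + 419 \cdot \frac{1}{335} = - \frac{1056}{49} + \frac{419}{335} = - \frac{333229}{16415}$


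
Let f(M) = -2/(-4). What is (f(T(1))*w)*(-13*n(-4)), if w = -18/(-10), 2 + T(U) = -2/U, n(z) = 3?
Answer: -351/10 ≈ -35.100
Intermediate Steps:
T(U) = -2 - 2/U
f(M) = ½ (f(M) = -2*(-¼) = ½)
w = 9/5 (w = -18*(-⅒) = 9/5 ≈ 1.8000)
(f(T(1))*w)*(-13*n(-4)) = ((½)*(9/5))*(-13*3) = (9/10)*(-39) = -351/10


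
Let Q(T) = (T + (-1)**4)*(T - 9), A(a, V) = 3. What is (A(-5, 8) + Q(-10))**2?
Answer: 30276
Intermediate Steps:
Q(T) = (1 + T)*(-9 + T) (Q(T) = (T + 1)*(-9 + T) = (1 + T)*(-9 + T))
(A(-5, 8) + Q(-10))**2 = (3 + (-9 + (-10)**2 - 8*(-10)))**2 = (3 + (-9 + 100 + 80))**2 = (3 + 171)**2 = 174**2 = 30276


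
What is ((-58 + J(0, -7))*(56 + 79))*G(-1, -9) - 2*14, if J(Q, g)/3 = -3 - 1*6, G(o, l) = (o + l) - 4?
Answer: 160622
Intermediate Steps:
G(o, l) = -4 + l + o (G(o, l) = (l + o) - 4 = -4 + l + o)
J(Q, g) = -27 (J(Q, g) = 3*(-3 - 1*6) = 3*(-3 - 6) = 3*(-9) = -27)
((-58 + J(0, -7))*(56 + 79))*G(-1, -9) - 2*14 = ((-58 - 27)*(56 + 79))*(-4 - 9 - 1) - 2*14 = -85*135*(-14) - 28 = -11475*(-14) - 28 = 160650 - 28 = 160622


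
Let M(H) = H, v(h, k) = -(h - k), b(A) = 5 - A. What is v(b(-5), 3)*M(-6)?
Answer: 42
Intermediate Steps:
v(h, k) = k - h
v(b(-5), 3)*M(-6) = (3 - (5 - 1*(-5)))*(-6) = (3 - (5 + 5))*(-6) = (3 - 1*10)*(-6) = (3 - 10)*(-6) = -7*(-6) = 42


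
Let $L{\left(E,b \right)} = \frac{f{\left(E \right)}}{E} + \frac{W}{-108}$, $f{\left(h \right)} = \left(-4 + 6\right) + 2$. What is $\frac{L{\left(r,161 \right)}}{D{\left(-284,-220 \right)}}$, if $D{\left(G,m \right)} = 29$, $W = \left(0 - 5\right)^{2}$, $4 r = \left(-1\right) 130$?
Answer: $- \frac{2489}{203580} \approx -0.012226$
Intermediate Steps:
$r = - \frac{65}{2}$ ($r = \frac{\left(-1\right) 130}{4} = \frac{1}{4} \left(-130\right) = - \frac{65}{2} \approx -32.5$)
$f{\left(h \right)} = 4$ ($f{\left(h \right)} = 2 + 2 = 4$)
$W = 25$ ($W = \left(-5\right)^{2} = 25$)
$L{\left(E,b \right)} = - \frac{25}{108} + \frac{4}{E}$ ($L{\left(E,b \right)} = \frac{4}{E} + \frac{25}{-108} = \frac{4}{E} + 25 \left(- \frac{1}{108}\right) = \frac{4}{E} - \frac{25}{108} = - \frac{25}{108} + \frac{4}{E}$)
$\frac{L{\left(r,161 \right)}}{D{\left(-284,-220 \right)}} = \frac{- \frac{25}{108} + \frac{4}{- \frac{65}{2}}}{29} = \left(- \frac{25}{108} + 4 \left(- \frac{2}{65}\right)\right) \frac{1}{29} = \left(- \frac{25}{108} - \frac{8}{65}\right) \frac{1}{29} = \left(- \frac{2489}{7020}\right) \frac{1}{29} = - \frac{2489}{203580}$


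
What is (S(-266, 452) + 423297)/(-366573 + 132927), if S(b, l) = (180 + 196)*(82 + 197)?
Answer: -176067/77882 ≈ -2.2607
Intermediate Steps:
S(b, l) = 104904 (S(b, l) = 376*279 = 104904)
(S(-266, 452) + 423297)/(-366573 + 132927) = (104904 + 423297)/(-366573 + 132927) = 528201/(-233646) = 528201*(-1/233646) = -176067/77882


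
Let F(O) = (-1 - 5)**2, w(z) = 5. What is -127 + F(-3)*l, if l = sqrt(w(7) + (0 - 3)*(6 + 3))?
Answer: -127 + 36*I*sqrt(22) ≈ -127.0 + 168.85*I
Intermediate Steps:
F(O) = 36 (F(O) = (-6)**2 = 36)
l = I*sqrt(22) (l = sqrt(5 + (0 - 3)*(6 + 3)) = sqrt(5 - 3*9) = sqrt(5 - 27) = sqrt(-22) = I*sqrt(22) ≈ 4.6904*I)
-127 + F(-3)*l = -127 + 36*(I*sqrt(22)) = -127 + 36*I*sqrt(22)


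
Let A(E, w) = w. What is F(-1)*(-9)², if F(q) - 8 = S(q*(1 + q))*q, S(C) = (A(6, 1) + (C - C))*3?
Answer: 405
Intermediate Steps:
S(C) = 3 (S(C) = (1 + (C - C))*3 = (1 + 0)*3 = 1*3 = 3)
F(q) = 8 + 3*q
F(-1)*(-9)² = (8 + 3*(-1))*(-9)² = (8 - 3)*81 = 5*81 = 405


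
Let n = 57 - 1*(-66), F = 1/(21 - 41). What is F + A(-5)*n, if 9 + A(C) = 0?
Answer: -22141/20 ≈ -1107.1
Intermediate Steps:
F = -1/20 (F = 1/(-20) = -1/20 ≈ -0.050000)
A(C) = -9 (A(C) = -9 + 0 = -9)
n = 123 (n = 57 + 66 = 123)
F + A(-5)*n = -1/20 - 9*123 = -1/20 - 1107 = -22141/20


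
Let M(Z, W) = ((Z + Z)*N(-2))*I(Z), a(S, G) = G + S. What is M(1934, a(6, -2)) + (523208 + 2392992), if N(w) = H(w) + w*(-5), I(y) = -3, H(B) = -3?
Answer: 2834972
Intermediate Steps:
N(w) = -3 - 5*w (N(w) = -3 + w*(-5) = -3 - 5*w)
M(Z, W) = -42*Z (M(Z, W) = ((Z + Z)*(-3 - 5*(-2)))*(-3) = ((2*Z)*(-3 + 10))*(-3) = ((2*Z)*7)*(-3) = (14*Z)*(-3) = -42*Z)
M(1934, a(6, -2)) + (523208 + 2392992) = -42*1934 + (523208 + 2392992) = -81228 + 2916200 = 2834972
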